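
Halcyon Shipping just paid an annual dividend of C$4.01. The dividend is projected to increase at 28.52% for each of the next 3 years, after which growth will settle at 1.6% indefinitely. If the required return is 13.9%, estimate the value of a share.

C$62.98

Two-stage DDM. Project D₁…D_3 at 0.2852, terminal growth 0.016, discount at r = 0.139.
D_1 = 5.1537
D_2 = 6.6235
D_3 = 8.5125
Terminal value at t=3: TV = D_4/(r−g) = 8.6487/(0.139−0.016) = 70.3145
P₀ = 5.1537/(1+0.139)^1 + 6.6235/(1+0.139)^2 + 8.5125/(1+0.139)^3 + 70.3145/(1+0.139)^3 = 62.9765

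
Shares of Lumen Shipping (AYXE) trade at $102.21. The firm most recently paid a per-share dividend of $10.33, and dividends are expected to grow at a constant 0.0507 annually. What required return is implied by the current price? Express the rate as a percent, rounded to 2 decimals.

Rearranging the constant-growth DDM: r = D₁/P₀ + g.
D₁ = 10.33 × (1 + 0.0507) = 10.8537.
r = 10.8537 / 102.21 + 0.0507 = 0.10619 + 0.0507 = 0.15689

15.69%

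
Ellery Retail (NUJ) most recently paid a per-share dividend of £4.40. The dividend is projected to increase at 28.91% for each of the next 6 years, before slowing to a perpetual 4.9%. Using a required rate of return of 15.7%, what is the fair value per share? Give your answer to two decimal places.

Two-stage DDM. Project D₁…D_6 at 0.2891, terminal growth 0.049, discount at r = 0.157.
D_1 = 5.6720
D_2 = 7.3118
D_3 = 9.4257
D_4 = 12.1506
D_5 = 15.6634
D_6 = 20.1917
Terminal value at t=6: TV = D_7/(r−g) = 21.1811/(0.157−0.049) = 196.1210
P₀ = 5.6720/(1+0.157)^1 + 7.3118/(1+0.157)^2 + 9.4257/(1+0.157)^3 + 12.1506/(1+0.157)^4 + 15.6634/(1+0.157)^5 + 20.1917/(1+0.157)^6 + 196.1210/(1+0.157)^6 = 120.9596

£120.96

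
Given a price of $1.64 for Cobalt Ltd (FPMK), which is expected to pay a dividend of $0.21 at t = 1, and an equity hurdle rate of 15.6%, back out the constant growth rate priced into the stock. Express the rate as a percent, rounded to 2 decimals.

From P₀ = D₁/(r − g), the implied growth is g = r − D₁/P₀.
g = 0.156 − 0.21/1.64 = 0.156 − 0.12805 = 0.02795

2.80%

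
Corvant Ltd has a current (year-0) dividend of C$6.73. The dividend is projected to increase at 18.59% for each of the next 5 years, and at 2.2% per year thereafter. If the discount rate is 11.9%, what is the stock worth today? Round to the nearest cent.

C$134.98

Two-stage DDM. Project D₁…D_5 at 0.1859, terminal growth 0.022, discount at r = 0.119.
D_1 = 7.9811
D_2 = 9.4648
D_3 = 11.2243
D_4 = 13.3109
D_5 = 15.7854
Terminal value at t=5: TV = D_6/(r−g) = 16.1327/(0.119−0.022) = 166.3162
P₀ = 7.9811/(1+0.119)^1 + 9.4648/(1+0.119)^2 + 11.2243/(1+0.119)^3 + 13.3109/(1+0.119)^4 + 15.7854/(1+0.119)^5 + 166.3162/(1+0.119)^5 = 134.9833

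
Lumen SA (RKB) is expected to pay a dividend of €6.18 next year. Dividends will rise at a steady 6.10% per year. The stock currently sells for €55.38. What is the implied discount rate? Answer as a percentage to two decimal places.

17.26%

Rearranging the constant-growth DDM: r = D₁/P₀ + g.
r = 6.1800 / 55.38 + 0.061 = 0.11159 + 0.061 = 0.17259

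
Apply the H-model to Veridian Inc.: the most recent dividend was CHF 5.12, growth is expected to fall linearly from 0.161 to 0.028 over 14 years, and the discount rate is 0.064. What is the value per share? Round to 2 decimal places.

CHF 278.61

H-model: P₀ = D₀[(1+g_L) + H(g_S−g_L)]/(r−g_L), with H = 14/2 = 7.
P₀ = 5.12 × [(1+0.028) + 7×(0.161−0.028)] / (0.064−0.028)
   = 5.12 × 1.9590 / 0.036 = 278.6133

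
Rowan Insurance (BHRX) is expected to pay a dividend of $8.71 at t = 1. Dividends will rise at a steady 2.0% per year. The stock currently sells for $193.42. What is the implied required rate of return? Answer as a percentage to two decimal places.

Rearranging the constant-growth DDM: r = D₁/P₀ + g.
r = 8.7100 / 193.42 + 0.02 = 0.04503 + 0.02 = 0.06503

6.50%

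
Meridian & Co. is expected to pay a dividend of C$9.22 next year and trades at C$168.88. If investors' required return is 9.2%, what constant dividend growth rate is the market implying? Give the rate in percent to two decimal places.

From P₀ = D₁/(r − g), the implied growth is g = r − D₁/P₀.
g = 0.092 − 9.22/168.88 = 0.092 − 0.05459 = 0.03741

3.74%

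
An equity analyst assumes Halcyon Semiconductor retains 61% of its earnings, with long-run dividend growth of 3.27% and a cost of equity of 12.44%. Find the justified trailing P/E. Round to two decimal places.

Payout ratio b = 1 − 0.61 = 0.39.
Justified trailing P/E = b(1+g)/(r−g) = 0.39×(1+0.0327)/(0.1244−0.0327) = 4.3921

4.39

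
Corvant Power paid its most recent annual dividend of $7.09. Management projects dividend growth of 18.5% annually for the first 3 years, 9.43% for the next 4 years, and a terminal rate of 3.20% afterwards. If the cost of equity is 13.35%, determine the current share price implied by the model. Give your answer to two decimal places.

$124.51

Three-stage DDM. Project D₁…D_7; terminal Gordon value at t=7 with g = 0.032; discount at r = 0.1335.
D_1 = 8.4017
D_2 = 9.9560
D_3 = 11.7978
D_4 = 12.9103
D_5 = 14.1278
D_6 = 15.4600
D_7 = 16.9179
TV_7 = 17.4593/(0.1335−0.032) = 172.0127
P₀ = Σ Dₜ/(1+r)ᵗ + TV_7/(1+r)^7 = 124.5095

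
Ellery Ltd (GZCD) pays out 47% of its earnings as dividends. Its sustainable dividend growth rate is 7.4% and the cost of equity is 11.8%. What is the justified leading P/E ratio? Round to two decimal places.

10.68

Justified leading P/E = b/(r−g) = 0.47/(0.118−0.074) = 10.6818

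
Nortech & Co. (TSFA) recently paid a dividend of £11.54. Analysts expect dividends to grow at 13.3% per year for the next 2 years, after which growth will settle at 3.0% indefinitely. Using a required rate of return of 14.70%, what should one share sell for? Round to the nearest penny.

£121.79

Two-stage DDM. Project D₁…D_2 at 0.133, terminal growth 0.03, discount at r = 0.147.
D_1 = 13.0748
D_2 = 14.8138
Terminal value at t=2: TV = D_3/(r−g) = 15.2582/(0.147−0.03) = 130.4118
P₀ = 13.0748/(1+0.147)^1 + 14.8138/(1+0.147)^2 + 130.4118/(1+0.147)^2 = 121.7857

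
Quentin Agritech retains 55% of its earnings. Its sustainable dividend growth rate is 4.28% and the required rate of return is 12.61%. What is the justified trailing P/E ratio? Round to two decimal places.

5.63

Payout ratio b = 1 − 0.55 = 0.45.
Justified trailing P/E = b(1+g)/(r−g) = 0.45×(1+0.0428)/(0.1261−0.0428) = 5.6334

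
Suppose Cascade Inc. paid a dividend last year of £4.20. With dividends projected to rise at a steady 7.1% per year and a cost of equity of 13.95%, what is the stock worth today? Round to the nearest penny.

£65.67

Gordon growth model: P₀ = D₁/(r − g). D₁ = 4.20 × (1 + 0.071) = 4.4982.
P₀ = 4.4982 / (0.1395 − 0.071) = 4.4982 / 0.0685 = 65.6672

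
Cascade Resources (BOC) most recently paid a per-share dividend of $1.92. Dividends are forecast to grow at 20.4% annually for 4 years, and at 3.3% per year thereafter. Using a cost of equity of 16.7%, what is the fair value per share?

$25.08

Two-stage DDM. Project D₁…D_4 at 0.204, terminal growth 0.033, discount at r = 0.167.
D_1 = 2.3117
D_2 = 2.7833
D_3 = 3.3510
D_4 = 4.0347
Terminal value at t=4: TV = D_5/(r−g) = 4.1678/(0.167−0.033) = 31.1030
P₀ = 2.3117/(1+0.167)^1 + 2.7833/(1+0.167)^2 + 3.3510/(1+0.167)^3 + 4.0347/(1+0.167)^4 + 31.1030/(1+0.167)^4 = 25.0778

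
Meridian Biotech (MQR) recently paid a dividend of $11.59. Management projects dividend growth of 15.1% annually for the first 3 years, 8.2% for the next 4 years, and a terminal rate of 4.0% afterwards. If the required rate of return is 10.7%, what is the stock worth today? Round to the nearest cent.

$271.40

Three-stage DDM. Project D₁…D_7; terminal Gordon value at t=7 with g = 0.04; discount at r = 0.107.
D_1 = 13.3401
D_2 = 15.3544
D_3 = 17.6730
D_4 = 19.1221
D_5 = 20.6902
D_6 = 22.3868
D_7 = 24.2225
TV_7 = 25.1914/(0.107−0.04) = 375.9906
P₀ = Σ Dₜ/(1+r)ᵗ + TV_7/(1+r)^7 = 271.4048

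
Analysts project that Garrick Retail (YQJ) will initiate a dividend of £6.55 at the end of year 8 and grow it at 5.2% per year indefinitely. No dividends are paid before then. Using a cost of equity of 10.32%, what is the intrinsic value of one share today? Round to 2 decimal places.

Deferred-dividend DDM. At t=7 the remaining stream is a growing perpetuity with first payment D_8 = 6.55.
V_7 = D_8/(r−g) = 6.55/(0.1032−0.052) = 127.9297
P₀ = V_7/(1+r)^7 = 127.9297/(1+0.1032)^7 = 64.3267

£64.33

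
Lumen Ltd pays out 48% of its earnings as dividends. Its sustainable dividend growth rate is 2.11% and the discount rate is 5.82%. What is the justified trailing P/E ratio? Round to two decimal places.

13.21

Justified trailing P/E = b(1+g)/(r−g) = 0.48×(1+0.0211)/(0.0582−0.0211) = 13.2110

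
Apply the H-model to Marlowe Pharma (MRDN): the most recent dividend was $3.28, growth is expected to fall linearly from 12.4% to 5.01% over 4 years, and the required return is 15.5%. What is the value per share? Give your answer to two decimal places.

$37.46

H-model: P₀ = D₀[(1+g_L) + H(g_S−g_L)]/(r−g_L), with H = 4/2 = 2.
P₀ = 3.28 × [(1+0.0501) + 2×(0.124−0.0501)] / (0.155−0.0501)
   = 3.28 × 1.1979 / 0.1049 = 37.4558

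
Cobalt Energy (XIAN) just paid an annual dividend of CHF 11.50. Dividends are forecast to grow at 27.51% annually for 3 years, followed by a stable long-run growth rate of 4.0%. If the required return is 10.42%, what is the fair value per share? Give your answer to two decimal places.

Two-stage DDM. Project D₁…D_3 at 0.2751, terminal growth 0.04, discount at r = 0.1042.
D_1 = 14.6637
D_2 = 18.6976
D_3 = 23.8413
Terminal value at t=3: TV = D_4/(r−g) = 24.7950/(0.1042−0.04) = 386.2148
P₀ = 14.6637/(1+0.1042)^1 + 18.6976/(1+0.1042)^2 + 23.8413/(1+0.1042)^3 + 386.2148/(1+0.1042)^3 = 333.1942

CHF 333.19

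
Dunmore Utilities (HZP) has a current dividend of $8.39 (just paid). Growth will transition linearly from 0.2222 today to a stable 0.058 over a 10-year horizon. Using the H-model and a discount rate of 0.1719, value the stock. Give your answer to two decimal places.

$138.41

H-model: P₀ = D₀[(1+g_L) + H(g_S−g_L)]/(r−g_L), with H = 10/2 = 5.
P₀ = 8.39 × [(1+0.058) + 5×(0.2222−0.058)] / (0.1719−0.058)
   = 8.39 × 1.8790 / 0.1139 = 138.4092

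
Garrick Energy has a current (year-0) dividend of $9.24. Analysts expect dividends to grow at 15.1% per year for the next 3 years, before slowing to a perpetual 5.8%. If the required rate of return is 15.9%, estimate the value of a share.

$122.14

Two-stage DDM. Project D₁…D_3 at 0.151, terminal growth 0.058, discount at r = 0.159.
D_1 = 10.6352
D_2 = 12.2412
D_3 = 14.0896
Terminal value at t=3: TV = D_4/(r−g) = 14.9068/(0.159−0.058) = 147.5918
P₀ = 10.6352/(1+0.159)^1 + 12.2412/(1+0.159)^2 + 14.0896/(1+0.159)^3 + 147.5918/(1+0.159)^3 = 122.1399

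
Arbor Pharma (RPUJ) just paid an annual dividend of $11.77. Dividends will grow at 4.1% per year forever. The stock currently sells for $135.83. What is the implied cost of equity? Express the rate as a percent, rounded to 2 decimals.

13.12%

Rearranging the constant-growth DDM: r = D₁/P₀ + g.
D₁ = 11.77 × (1 + 0.041) = 12.2526.
r = 12.2526 / 135.83 + 0.041 = 0.09021 + 0.041 = 0.13121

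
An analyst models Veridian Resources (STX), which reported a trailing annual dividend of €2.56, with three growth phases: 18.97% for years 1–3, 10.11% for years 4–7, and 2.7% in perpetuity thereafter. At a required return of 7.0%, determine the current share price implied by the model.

Three-stage DDM. Project D₁…D_7; terminal Gordon value at t=7 with g = 0.027; discount at r = 0.07.
D_1 = 3.0456
D_2 = 3.6234
D_3 = 4.3107
D_4 = 4.7466
D_5 = 5.2264
D_6 = 5.7548
D_7 = 6.3366
TV_7 = 6.5077/(0.07−0.027) = 151.3427
P₀ = Σ Dₜ/(1+r)ᵗ + TV_7/(1+r)^7 = 118.9070

€118.91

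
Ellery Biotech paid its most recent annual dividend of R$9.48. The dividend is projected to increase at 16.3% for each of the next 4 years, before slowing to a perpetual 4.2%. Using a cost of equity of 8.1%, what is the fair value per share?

R$385.01

Two-stage DDM. Project D₁…D_4 at 0.163, terminal growth 0.042, discount at r = 0.081.
D_1 = 11.0252
D_2 = 12.8224
D_3 = 14.9124
D_4 = 17.3431
Terminal value at t=4: TV = D_5/(r−g) = 18.0715/(0.081−0.042) = 463.3726
P₀ = 11.0252/(1+0.081)^1 + 12.8224/(1+0.081)^2 + 14.9124/(1+0.081)^3 + 17.3431/(1+0.081)^4 + 463.3726/(1+0.081)^4 = 385.0117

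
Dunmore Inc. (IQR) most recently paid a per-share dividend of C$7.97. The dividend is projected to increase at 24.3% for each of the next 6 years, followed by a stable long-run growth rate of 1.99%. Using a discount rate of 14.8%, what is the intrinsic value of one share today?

Two-stage DDM. Project D₁…D_6 at 0.243, terminal growth 0.0199, discount at r = 0.148.
D_1 = 9.9067
D_2 = 12.3140
D_3 = 15.3064
D_4 = 19.0258
D_5 = 23.6491
D_6 = 29.3958
Terminal value at t=6: TV = D_7/(r−g) = 29.9808/(0.148−0.0199) = 234.0419
P₀ = 9.9067/(1+0.148)^1 + 12.3140/(1+0.148)^2 + 15.3064/(1+0.148)^3 + 19.0258/(1+0.148)^4 + 23.6491/(1+0.148)^5 + 29.3958/(1+0.148)^6 + 234.0419/(1+0.148)^6 = 165.9917

C$165.99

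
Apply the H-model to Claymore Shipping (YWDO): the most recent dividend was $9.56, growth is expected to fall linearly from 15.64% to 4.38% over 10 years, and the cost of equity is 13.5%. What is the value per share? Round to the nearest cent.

$168.43

H-model: P₀ = D₀[(1+g_L) + H(g_S−g_L)]/(r−g_L), with H = 10/2 = 5.
P₀ = 9.56 × [(1+0.0438) + 5×(0.1564−0.0438)] / (0.135−0.0438)
   = 9.56 × 1.6068 / 0.0912 = 168.4321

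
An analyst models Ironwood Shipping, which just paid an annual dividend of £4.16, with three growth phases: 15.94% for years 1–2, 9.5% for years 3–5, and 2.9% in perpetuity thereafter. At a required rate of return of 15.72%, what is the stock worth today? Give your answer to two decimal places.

Three-stage DDM. Project D₁…D_5; terminal Gordon value at t=5 with g = 0.029; discount at r = 0.1572.
D_1 = 4.8231
D_2 = 5.5919
D_3 = 6.1231
D_4 = 6.7048
D_5 = 7.3418
TV_5 = 7.5547/(0.1572−0.029) = 58.9291
P₀ = Σ Dₜ/(1+r)ᵗ + TV_5/(1+r)^5 = 47.9701

£47.97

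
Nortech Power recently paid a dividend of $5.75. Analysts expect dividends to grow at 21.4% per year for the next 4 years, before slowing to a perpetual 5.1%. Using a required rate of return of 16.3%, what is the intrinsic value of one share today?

Two-stage DDM. Project D₁…D_4 at 0.214, terminal growth 0.051, discount at r = 0.163.
D_1 = 6.9805
D_2 = 8.4743
D_3 = 10.2878
D_4 = 12.4894
Terminal value at t=4: TV = D_5/(r−g) = 13.1264/(0.163−0.051) = 117.1999
P₀ = 6.9805/(1+0.163)^1 + 8.4743/(1+0.163)^2 + 10.2878/(1+0.163)^3 + 12.4894/(1+0.163)^4 + 117.1999/(1+0.163)^4 = 89.6977

$89.70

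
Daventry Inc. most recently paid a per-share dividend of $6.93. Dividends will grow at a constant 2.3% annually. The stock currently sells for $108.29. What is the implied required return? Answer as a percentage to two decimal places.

8.85%

Rearranging the constant-growth DDM: r = D₁/P₀ + g.
D₁ = 6.93 × (1 + 0.023) = 7.0894.
r = 7.0894 / 108.29 + 0.023 = 0.06547 + 0.023 = 0.08847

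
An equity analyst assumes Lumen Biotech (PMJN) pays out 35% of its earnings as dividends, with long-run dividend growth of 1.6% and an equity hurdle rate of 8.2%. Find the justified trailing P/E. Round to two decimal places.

5.39

Justified trailing P/E = b(1+g)/(r−g) = 0.35×(1+0.016)/(0.082−0.016) = 5.3879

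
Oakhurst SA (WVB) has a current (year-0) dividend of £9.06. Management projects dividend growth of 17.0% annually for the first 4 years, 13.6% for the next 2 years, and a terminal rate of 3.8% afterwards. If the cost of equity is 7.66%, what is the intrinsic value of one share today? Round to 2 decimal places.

Three-stage DDM. Project D₁…D_6; terminal Gordon value at t=6 with g = 0.038; discount at r = 0.0766.
D_1 = 10.6002
D_2 = 12.4022
D_3 = 14.5106
D_4 = 16.9774
D_5 = 19.2863
D_6 = 21.9093
TV_6 = 22.7418/(0.0766−0.038) = 589.1669
P₀ = Σ Dₜ/(1+r)ᵗ + TV_6/(1+r)^6 = 450.5827

£450.58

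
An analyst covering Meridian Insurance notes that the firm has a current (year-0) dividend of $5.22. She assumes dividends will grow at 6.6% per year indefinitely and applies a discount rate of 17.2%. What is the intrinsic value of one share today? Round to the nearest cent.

$52.50

Gordon growth model: P₀ = D₁/(r − g). D₁ = 5.22 × (1 + 0.066) = 5.5645.
P₀ = 5.5645 / (0.172 − 0.066) = 5.5645 / 0.106 = 52.4955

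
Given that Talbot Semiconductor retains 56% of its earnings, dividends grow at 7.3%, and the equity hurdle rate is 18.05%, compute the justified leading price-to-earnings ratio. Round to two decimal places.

Payout ratio b = 1 − 0.56 = 0.44.
Justified leading P/E = b/(r−g) = 0.44/(0.1805−0.073) = 4.0930

4.09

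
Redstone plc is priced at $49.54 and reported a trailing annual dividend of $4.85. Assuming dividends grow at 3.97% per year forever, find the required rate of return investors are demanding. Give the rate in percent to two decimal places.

Rearranging the constant-growth DDM: r = D₁/P₀ + g.
D₁ = 4.85 × (1 + 0.0397) = 5.0425.
r = 5.0425 / 49.54 + 0.0397 = 0.10179 + 0.0397 = 0.14149

14.15%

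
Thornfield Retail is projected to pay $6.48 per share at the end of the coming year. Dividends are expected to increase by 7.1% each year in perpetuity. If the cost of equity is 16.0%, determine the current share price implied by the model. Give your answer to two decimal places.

Gordon growth model: P₀ = D₁/(r − g), with D₁ = 6.48 given directly.
P₀ = 6.4800 / (0.16 − 0.071) = 6.4800 / 0.089 = 72.8090

$72.81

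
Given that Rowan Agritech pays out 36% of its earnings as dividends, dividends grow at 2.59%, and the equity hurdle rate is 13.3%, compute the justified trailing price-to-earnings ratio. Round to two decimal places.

Justified trailing P/E = b(1+g)/(r−g) = 0.36×(1+0.0259)/(0.133−0.0259) = 3.4484

3.45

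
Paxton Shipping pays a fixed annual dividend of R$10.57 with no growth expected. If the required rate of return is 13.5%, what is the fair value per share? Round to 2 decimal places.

R$78.30

Zero-growth DDM (perpetuity): P₀ = D/r = 10.57 / 0.135 = 78.2963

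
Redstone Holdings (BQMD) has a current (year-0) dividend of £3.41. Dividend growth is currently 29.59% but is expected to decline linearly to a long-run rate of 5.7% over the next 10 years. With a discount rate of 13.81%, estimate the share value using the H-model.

£94.67

H-model: P₀ = D₀[(1+g_L) + H(g_S−g_L)]/(r−g_L), with H = 10/2 = 5.
P₀ = 3.41 × [(1+0.057) + 5×(0.2959−0.057)] / (0.1381−0.057)
   = 3.41 × 2.2515 / 0.0811 = 94.6685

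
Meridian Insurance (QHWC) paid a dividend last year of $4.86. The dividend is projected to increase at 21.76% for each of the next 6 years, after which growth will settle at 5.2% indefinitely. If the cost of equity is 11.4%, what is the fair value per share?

$180.86

Two-stage DDM. Project D₁…D_6 at 0.2176, terminal growth 0.052, discount at r = 0.114.
D_1 = 5.9175
D_2 = 7.2052
D_3 = 8.7730
D_4 = 10.6821
D_5 = 13.0065
D_6 = 15.8367
Terminal value at t=6: TV = D_7/(r−g) = 16.6602/(0.114−0.052) = 268.7127
P₀ = 5.9175/(1+0.114)^1 + 7.2052/(1+0.114)^2 + 8.7730/(1+0.114)^3 + 10.6821/(1+0.114)^4 + 13.0065/(1+0.114)^5 + 15.8367/(1+0.114)^6 + 268.7127/(1+0.114)^6 = 180.8645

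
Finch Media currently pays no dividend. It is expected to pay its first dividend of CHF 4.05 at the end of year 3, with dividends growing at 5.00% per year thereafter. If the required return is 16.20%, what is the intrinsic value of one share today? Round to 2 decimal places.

Deferred-dividend DDM. At t=2 the remaining stream is a growing perpetuity with first payment D_3 = 4.05.
V_2 = D_3/(r−g) = 4.05/(0.162−0.05) = 36.1607
P₀ = V_2/(1+r)^2 = 36.1607/(1+0.162)^2 = 26.7809

CHF 26.78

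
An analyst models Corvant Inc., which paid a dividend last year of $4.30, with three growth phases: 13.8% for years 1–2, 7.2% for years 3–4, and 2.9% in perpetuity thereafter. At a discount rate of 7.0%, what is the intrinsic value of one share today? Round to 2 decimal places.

$141.72

Three-stage DDM. Project D₁…D_4; terminal Gordon value at t=4 with g = 0.029; discount at r = 0.07.
D_1 = 4.8934
D_2 = 5.5687
D_3 = 5.9696
D_4 = 6.3994
TV_4 = 6.5850/(0.07−0.029) = 160.6105
P₀ = Σ Dₜ/(1+r)ᵗ + TV_4/(1+r)^4 = 141.7213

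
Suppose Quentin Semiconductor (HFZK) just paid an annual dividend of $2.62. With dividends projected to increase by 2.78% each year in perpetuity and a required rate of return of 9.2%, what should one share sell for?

Gordon growth model: P₀ = D₁/(r − g). D₁ = 2.62 × (1 + 0.0278) = 2.6928.
P₀ = 2.6928 / (0.092 − 0.0278) = 2.6928 / 0.0642 = 41.9445

$41.94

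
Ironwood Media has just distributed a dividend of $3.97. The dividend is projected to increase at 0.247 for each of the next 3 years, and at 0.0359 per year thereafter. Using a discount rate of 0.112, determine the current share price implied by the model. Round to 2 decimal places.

$91.25

Two-stage DDM. Project D₁…D_3 at 0.247, terminal growth 0.0359, discount at r = 0.112.
D_1 = 4.9506
D_2 = 6.1734
D_3 = 7.6982
Terminal value at t=3: TV = D_4/(r−g) = 7.9746/(0.112−0.0359) = 104.7908
P₀ = 4.9506/(1+0.112)^1 + 6.1734/(1+0.112)^2 + 7.6982/(1+0.112)^3 + 104.7908/(1+0.112)^3 = 91.2524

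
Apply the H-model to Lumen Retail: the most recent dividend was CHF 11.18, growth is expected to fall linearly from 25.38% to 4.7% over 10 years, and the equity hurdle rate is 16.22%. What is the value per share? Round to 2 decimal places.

H-model: P₀ = D₀[(1+g_L) + H(g_S−g_L)]/(r−g_L), with H = 10/2 = 5.
P₀ = 11.18 × [(1+0.047) + 5×(0.2538−0.047)] / (0.1622−0.047)
   = 11.18 × 2.0810 / 0.1152 = 201.9582

CHF 201.96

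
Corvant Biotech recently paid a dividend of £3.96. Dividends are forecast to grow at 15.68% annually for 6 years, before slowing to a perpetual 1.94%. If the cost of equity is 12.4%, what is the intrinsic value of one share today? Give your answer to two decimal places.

£72.17

Two-stage DDM. Project D₁…D_6 at 0.1568, terminal growth 0.0194, discount at r = 0.124.
D_1 = 4.5809
D_2 = 5.2992
D_3 = 6.1301
D_4 = 7.0913
D_5 = 8.2033
D_6 = 9.4895
Terminal value at t=6: TV = D_7/(r−g) = 9.6736/(0.124−0.0194) = 92.4821
P₀ = 4.5809/(1+0.124)^1 + 5.2992/(1+0.124)^2 + 6.1301/(1+0.124)^3 + 7.0913/(1+0.124)^4 + 8.2033/(1+0.124)^5 + 9.4895/(1+0.124)^6 + 92.4821/(1+0.124)^6 = 72.1710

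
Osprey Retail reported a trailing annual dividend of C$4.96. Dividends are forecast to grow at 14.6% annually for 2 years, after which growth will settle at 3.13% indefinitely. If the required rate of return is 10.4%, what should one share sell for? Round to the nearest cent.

Two-stage DDM. Project D₁…D_2 at 0.146, terminal growth 0.0313, discount at r = 0.104.
D_1 = 5.6842
D_2 = 6.5140
Terminal value at t=2: TV = D_3/(r−g) = 6.7179/(0.104−0.0313) = 92.4063
P₀ = 5.6842/(1+0.104)^1 + 6.5140/(1+0.104)^2 + 92.4063/(1+0.104)^2 = 86.3097

C$86.31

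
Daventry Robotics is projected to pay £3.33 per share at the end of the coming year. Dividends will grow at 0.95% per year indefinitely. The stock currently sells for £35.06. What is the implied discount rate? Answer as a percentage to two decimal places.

10.45%

Rearranging the constant-growth DDM: r = D₁/P₀ + g.
r = 3.3300 / 35.06 + 0.0095 = 0.09498 + 0.0095 = 0.10448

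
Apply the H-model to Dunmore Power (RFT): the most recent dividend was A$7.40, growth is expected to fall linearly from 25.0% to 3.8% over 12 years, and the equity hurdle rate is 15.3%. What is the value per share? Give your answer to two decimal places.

A$148.64

H-model: P₀ = D₀[(1+g_L) + H(g_S−g_L)]/(r−g_L), with H = 12/2 = 6.
P₀ = 7.40 × [(1+0.038) + 6×(0.25−0.038)] / (0.153−0.038)
   = 7.40 × 2.3100 / 0.115 = 148.6435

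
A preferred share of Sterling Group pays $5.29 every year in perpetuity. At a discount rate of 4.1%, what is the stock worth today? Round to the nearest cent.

Zero-growth DDM (perpetuity): P₀ = D/r = 5.29 / 0.041 = 129.0244

$129.02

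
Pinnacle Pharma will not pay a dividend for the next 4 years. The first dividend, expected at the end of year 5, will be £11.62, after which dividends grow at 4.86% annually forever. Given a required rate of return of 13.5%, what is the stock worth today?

£81.04

Deferred-dividend DDM. At t=4 the remaining stream is a growing perpetuity with first payment D_5 = 11.62.
V_4 = D_5/(r−g) = 11.62/(0.135−0.0486) = 134.4907
P₀ = V_4/(1+r)^4 = 134.4907/(1+0.135)^4 = 81.0418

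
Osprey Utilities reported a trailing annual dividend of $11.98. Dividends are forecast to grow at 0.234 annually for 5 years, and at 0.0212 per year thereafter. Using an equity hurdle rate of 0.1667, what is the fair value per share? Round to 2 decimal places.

Two-stage DDM. Project D₁…D_5 at 0.234, terminal growth 0.0212, discount at r = 0.1667.
D_1 = 14.7833
D_2 = 18.2426
D_3 = 22.5114
D_4 = 27.7791
D_5 = 34.2794
Terminal value at t=5: TV = D_6/(r−g) = 35.0061/(0.1667−0.0212) = 240.5916
P₀ = 14.7833/(1+0.1667)^1 + 18.2426/(1+0.1667)^2 + 22.5114/(1+0.1667)^3 + 27.7791/(1+0.1667)^4 + 34.2794/(1+0.1667)^5 + 240.5916/(1+0.1667)^5 = 182.3956

$182.40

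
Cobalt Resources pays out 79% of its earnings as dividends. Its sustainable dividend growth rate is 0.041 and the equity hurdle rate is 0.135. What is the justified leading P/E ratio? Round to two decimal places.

Justified leading P/E = b/(r−g) = 0.79/(0.135−0.041) = 8.4043

8.40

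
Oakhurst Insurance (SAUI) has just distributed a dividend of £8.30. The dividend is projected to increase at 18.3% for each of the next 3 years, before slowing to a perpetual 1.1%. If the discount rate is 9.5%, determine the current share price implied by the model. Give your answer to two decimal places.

£155.09

Two-stage DDM. Project D₁…D_3 at 0.183, terminal growth 0.011, discount at r = 0.095.
D_1 = 9.8189
D_2 = 11.6158
D_3 = 13.7414
Terminal value at t=3: TV = D_4/(r−g) = 13.8926/(0.095−0.011) = 165.3881
P₀ = 9.8189/(1+0.095)^1 + 11.6158/(1+0.095)^2 + 13.7414/(1+0.095)^3 + 165.3881/(1+0.095)^3 = 155.0894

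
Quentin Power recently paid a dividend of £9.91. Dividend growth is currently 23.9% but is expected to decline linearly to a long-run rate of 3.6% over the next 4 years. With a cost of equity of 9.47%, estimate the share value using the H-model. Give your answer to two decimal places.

H-model: P₀ = D₀[(1+g_L) + H(g_S−g_L)]/(r−g_L), with H = 4/2 = 2.
P₀ = 9.91 × [(1+0.036) + 2×(0.239−0.036)] / (0.0947−0.036)
   = 9.91 × 1.4420 / 0.0587 = 243.4450

£243.44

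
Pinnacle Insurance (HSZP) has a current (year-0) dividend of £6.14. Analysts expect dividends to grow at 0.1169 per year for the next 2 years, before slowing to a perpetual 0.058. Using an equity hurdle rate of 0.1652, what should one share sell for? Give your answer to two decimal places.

Two-stage DDM. Project D₁…D_2 at 0.1169, terminal growth 0.058, discount at r = 0.1652.
D_1 = 6.8578
D_2 = 7.6594
Terminal value at t=2: TV = D_3/(r−g) = 8.1037/(0.1652−0.058) = 75.5941
P₀ = 6.8578/(1+0.1652)^1 + 7.6594/(1+0.1652)^2 + 75.5941/(1+0.1652)^2 = 67.2054

£67.21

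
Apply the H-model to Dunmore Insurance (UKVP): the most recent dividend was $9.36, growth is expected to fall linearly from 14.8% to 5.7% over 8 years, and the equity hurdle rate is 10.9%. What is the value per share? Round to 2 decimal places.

H-model: P₀ = D₀[(1+g_L) + H(g_S−g_L)]/(r−g_L), with H = 8/2 = 4.
P₀ = 9.36 × [(1+0.057) + 4×(0.148−0.057)] / (0.109−0.057)
   = 9.36 × 1.4210 / 0.052 = 255.7800

$255.78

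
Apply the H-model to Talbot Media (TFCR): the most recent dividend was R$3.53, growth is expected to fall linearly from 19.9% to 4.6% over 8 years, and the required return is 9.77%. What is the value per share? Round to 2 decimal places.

R$113.21

H-model: P₀ = D₀[(1+g_L) + H(g_S−g_L)]/(r−g_L), with H = 8/2 = 4.
P₀ = 3.53 × [(1+0.046) + 4×(0.199−0.046)] / (0.0977−0.046)
   = 3.53 × 1.6580 / 0.0517 = 113.2058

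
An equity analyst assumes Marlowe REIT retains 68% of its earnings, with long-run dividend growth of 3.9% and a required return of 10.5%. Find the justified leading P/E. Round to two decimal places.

4.85

Payout ratio b = 1 − 0.68 = 0.32.
Justified leading P/E = b/(r−g) = 0.32/(0.105−0.039) = 4.8485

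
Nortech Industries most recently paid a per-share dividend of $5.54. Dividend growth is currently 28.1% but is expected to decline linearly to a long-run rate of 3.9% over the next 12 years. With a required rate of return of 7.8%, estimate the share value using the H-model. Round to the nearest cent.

$353.85

H-model: P₀ = D₀[(1+g_L) + H(g_S−g_L)]/(r−g_L), with H = 12/2 = 6.
P₀ = 5.54 × [(1+0.039) + 6×(0.281−0.039)] / (0.078−0.039)
   = 5.54 × 2.4910 / 0.039 = 353.8497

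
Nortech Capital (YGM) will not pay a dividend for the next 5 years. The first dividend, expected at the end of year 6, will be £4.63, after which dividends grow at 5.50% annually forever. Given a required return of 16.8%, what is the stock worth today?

£18.85

Deferred-dividend DDM. At t=5 the remaining stream is a growing perpetuity with first payment D_6 = 4.63.
V_5 = D_6/(r−g) = 4.63/(0.168−0.055) = 40.9735
P₀ = V_5/(1+r)^5 = 40.9735/(1+0.168)^5 = 18.8490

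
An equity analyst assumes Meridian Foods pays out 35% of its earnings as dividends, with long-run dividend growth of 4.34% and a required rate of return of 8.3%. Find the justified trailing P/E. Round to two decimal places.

Justified trailing P/E = b(1+g)/(r−g) = 0.35×(1+0.0434)/(0.083−0.0434) = 9.2220

9.22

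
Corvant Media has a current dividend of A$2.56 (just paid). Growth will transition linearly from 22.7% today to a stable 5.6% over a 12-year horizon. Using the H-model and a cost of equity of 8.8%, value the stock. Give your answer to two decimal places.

H-model: P₀ = D₀[(1+g_L) + H(g_S−g_L)]/(r−g_L), with H = 12/2 = 6.
P₀ = 2.56 × [(1+0.056) + 6×(0.227−0.056)] / (0.088−0.056)
   = 2.56 × 2.0820 / 0.032 = 166.5600

A$166.56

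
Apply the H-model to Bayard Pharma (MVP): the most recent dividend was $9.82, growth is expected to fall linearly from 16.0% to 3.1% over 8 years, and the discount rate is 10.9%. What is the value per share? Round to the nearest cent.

H-model: P₀ = D₀[(1+g_L) + H(g_S−g_L)]/(r−g_L), with H = 8/2 = 4.
P₀ = 9.82 × [(1+0.031) + 4×(0.16−0.031)] / (0.109−0.031)
   = 9.82 × 1.5470 / 0.078 = 194.7633

$194.76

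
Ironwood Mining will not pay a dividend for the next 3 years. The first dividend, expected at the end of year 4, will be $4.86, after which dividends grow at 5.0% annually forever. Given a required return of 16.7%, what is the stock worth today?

Deferred-dividend DDM. At t=3 the remaining stream is a growing perpetuity with first payment D_4 = 4.86.
V_3 = D_4/(r−g) = 4.86/(0.167−0.05) = 41.5385
P₀ = V_3/(1+r)^3 = 41.5385/(1+0.167)^3 = 26.1359

$26.14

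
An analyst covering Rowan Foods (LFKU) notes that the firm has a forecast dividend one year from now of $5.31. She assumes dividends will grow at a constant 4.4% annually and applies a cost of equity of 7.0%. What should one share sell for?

Gordon growth model: P₀ = D₁/(r − g), with D₁ = 5.31 given directly.
P₀ = 5.3100 / (0.07 − 0.044) = 5.3100 / 0.026 = 204.2308

$204.23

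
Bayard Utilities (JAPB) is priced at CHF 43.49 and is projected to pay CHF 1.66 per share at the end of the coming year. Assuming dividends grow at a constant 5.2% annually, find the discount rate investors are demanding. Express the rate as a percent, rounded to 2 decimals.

9.02%

Rearranging the constant-growth DDM: r = D₁/P₀ + g.
r = 1.6600 / 43.49 + 0.052 = 0.03817 + 0.052 = 0.09017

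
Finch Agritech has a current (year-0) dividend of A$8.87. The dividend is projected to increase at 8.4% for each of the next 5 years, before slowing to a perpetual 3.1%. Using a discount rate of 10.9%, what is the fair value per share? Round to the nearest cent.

A$146.05

Two-stage DDM. Project D₁…D_5 at 0.084, terminal growth 0.031, discount at r = 0.109.
D_1 = 9.6151
D_2 = 10.4227
D_3 = 11.2983
D_4 = 12.2473
D_5 = 13.2761
Terminal value at t=5: TV = D_6/(r−g) = 13.6876/(0.109−0.031) = 175.4826
P₀ = 9.6151/(1+0.109)^1 + 10.4227/(1+0.109)^2 + 11.2983/(1+0.109)^3 + 12.2473/(1+0.109)^4 + 13.2761/(1+0.109)^5 + 175.4826/(1+0.109)^5 = 146.0501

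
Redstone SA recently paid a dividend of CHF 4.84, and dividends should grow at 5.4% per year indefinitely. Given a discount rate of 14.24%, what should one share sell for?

Gordon growth model: P₀ = D₁/(r − g). D₁ = 4.84 × (1 + 0.054) = 5.1014.
P₀ = 5.1014 / (0.1424 − 0.054) = 5.1014 / 0.0884 = 57.7077

CHF 57.71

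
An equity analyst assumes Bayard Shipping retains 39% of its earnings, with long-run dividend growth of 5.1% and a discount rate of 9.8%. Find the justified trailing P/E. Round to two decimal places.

Payout ratio b = 1 − 0.39 = 0.61.
Justified trailing P/E = b(1+g)/(r−g) = 0.61×(1+0.051)/(0.098−0.051) = 13.6406

13.64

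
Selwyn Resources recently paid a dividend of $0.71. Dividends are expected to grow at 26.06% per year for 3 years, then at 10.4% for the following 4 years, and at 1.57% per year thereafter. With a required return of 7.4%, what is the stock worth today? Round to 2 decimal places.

Three-stage DDM. Project D₁…D_7; terminal Gordon value at t=7 with g = 0.0157; discount at r = 0.074.
D_1 = 0.8950
D_2 = 1.1283
D_3 = 1.4223
D_4 = 1.5702
D_5 = 1.7335
D_6 = 1.9138
D_7 = 2.1128
TV_7 = 2.1460/(0.074−0.0157) = 36.8098
P₀ = Σ Dₜ/(1+r)ᵗ + TV_7/(1+r)^7 = 30.2141

$30.21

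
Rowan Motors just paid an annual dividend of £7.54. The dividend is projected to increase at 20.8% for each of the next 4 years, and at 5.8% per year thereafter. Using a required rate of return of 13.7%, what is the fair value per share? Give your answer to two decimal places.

Two-stage DDM. Project D₁…D_4 at 0.208, terminal growth 0.058, discount at r = 0.137.
D_1 = 9.1083
D_2 = 11.0029
D_3 = 13.2914
D_4 = 16.0561
Terminal value at t=4: TV = D_5/(r−g) = 16.9873/(0.137−0.058) = 215.0293
P₀ = 9.1083/(1+0.137)^1 + 11.0029/(1+0.137)^2 + 13.2914/(1+0.137)^3 + 16.0561/(1+0.137)^4 + 215.0293/(1+0.137)^4 = 163.8353

£163.84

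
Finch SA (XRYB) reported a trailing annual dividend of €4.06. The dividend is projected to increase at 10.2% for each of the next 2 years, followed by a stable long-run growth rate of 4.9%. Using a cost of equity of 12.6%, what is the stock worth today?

Two-stage DDM. Project D₁…D_2 at 0.102, terminal growth 0.049, discount at r = 0.126.
D_1 = 4.4741
D_2 = 4.9305
Terminal value at t=2: TV = D_3/(r−g) = 5.1721/(0.126−0.049) = 67.1698
P₀ = 4.4741/(1+0.126)^1 + 4.9305/(1+0.126)^2 + 67.1698/(1+0.126)^2 = 60.8404

€60.84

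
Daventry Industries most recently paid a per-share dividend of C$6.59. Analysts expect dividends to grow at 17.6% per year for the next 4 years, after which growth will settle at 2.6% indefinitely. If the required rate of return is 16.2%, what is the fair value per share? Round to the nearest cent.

Two-stage DDM. Project D₁…D_4 at 0.176, terminal growth 0.026, discount at r = 0.162.
D_1 = 7.7498
D_2 = 9.1138
D_3 = 10.7178
D_4 = 12.6042
Terminal value at t=4: TV = D_5/(r−g) = 12.9319/(0.162−0.026) = 95.0874
P₀ = 7.7498/(1+0.162)^1 + 9.1138/(1+0.162)^2 + 10.7178/(1+0.162)^3 + 12.6042/(1+0.162)^4 + 95.0874/(1+0.162)^4 = 79.3189

C$79.32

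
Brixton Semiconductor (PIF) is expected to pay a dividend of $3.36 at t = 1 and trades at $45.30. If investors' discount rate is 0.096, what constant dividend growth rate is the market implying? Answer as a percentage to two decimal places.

2.18%

From P₀ = D₁/(r − g), the implied growth is g = r − D₁/P₀.
g = 0.096 − 3.36/45.30 = 0.096 − 0.07417 = 0.02183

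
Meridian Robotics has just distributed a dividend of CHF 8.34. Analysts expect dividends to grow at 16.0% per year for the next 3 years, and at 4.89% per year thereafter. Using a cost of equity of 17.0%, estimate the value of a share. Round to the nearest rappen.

Two-stage DDM. Project D₁…D_3 at 0.16, terminal growth 0.0489, discount at r = 0.17.
D_1 = 9.6744
D_2 = 11.2223
D_3 = 13.0179
Terminal value at t=3: TV = D_4/(r−g) = 13.6544/(0.17−0.0489) = 112.7535
P₀ = 9.6744/(1+0.17)^1 + 11.2223/(1+0.17)^2 + 13.0179/(1+0.17)^3 + 112.7535/(1+0.17)^3 = 94.9947

CHF 94.99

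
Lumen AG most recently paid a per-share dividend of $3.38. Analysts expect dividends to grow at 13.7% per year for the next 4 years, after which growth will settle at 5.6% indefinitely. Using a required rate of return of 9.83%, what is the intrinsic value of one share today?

$111.67

Two-stage DDM. Project D₁…D_4 at 0.137, terminal growth 0.056, discount at r = 0.0983.
D_1 = 3.8431
D_2 = 4.3696
D_3 = 4.9682
D_4 = 5.6488
Terminal value at t=4: TV = D_5/(r−g) = 5.9652/(0.0983−0.056) = 141.0205
P₀ = 3.8431/(1+0.0983)^1 + 4.3696/(1+0.0983)^2 + 4.9682/(1+0.0983)^3 + 5.6488/(1+0.0983)^4 + 141.0205/(1+0.0983)^4 = 111.6703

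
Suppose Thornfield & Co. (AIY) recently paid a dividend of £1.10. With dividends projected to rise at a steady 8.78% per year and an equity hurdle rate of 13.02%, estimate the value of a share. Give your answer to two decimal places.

Gordon growth model: P₀ = D₁/(r − g). D₁ = 1.10 × (1 + 0.0878) = 1.1966.
P₀ = 1.1966 / (0.1302 − 0.0878) = 1.1966 / 0.0424 = 28.2212

£28.22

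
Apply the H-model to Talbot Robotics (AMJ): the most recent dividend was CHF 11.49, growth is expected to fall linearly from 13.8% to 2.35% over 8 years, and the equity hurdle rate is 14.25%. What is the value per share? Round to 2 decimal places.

CHF 143.05

H-model: P₀ = D₀[(1+g_L) + H(g_S−g_L)]/(r−g_L), with H = 8/2 = 4.
P₀ = 11.49 × [(1+0.0235) + 4×(0.138−0.0235)] / (0.1425−0.0235)
   = 11.49 × 1.4815 / 0.119 = 143.0457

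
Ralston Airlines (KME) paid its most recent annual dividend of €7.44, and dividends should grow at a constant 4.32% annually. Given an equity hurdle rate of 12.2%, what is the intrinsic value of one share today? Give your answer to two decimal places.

€98.50

Gordon growth model: P₀ = D₁/(r − g). D₁ = 7.44 × (1 + 0.0432) = 7.7614.
P₀ = 7.7614 / (0.122 − 0.0432) = 7.7614 / 0.0788 = 98.4950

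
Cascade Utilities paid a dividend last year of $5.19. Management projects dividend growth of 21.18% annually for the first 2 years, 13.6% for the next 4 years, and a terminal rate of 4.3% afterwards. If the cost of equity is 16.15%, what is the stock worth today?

Three-stage DDM. Project D₁…D_6; terminal Gordon value at t=6 with g = 0.043; discount at r = 0.1615.
D_1 = 6.2892
D_2 = 7.6213
D_3 = 8.6578
D_4 = 9.8353
D_5 = 11.1729
D_6 = 12.6924
TV_6 = 13.2381/(0.1615−0.043) = 111.7142
P₀ = Σ Dₜ/(1+r)ᵗ + TV_6/(1+r)^6 = 77.9458

$77.95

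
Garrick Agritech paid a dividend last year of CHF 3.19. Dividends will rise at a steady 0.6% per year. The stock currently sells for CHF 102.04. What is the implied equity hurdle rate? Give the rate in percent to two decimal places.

Rearranging the constant-growth DDM: r = D₁/P₀ + g.
D₁ = 3.19 × (1 + 0.006) = 3.2091.
r = 3.2091 / 102.04 + 0.006 = 0.03145 + 0.006 = 0.03745

3.74%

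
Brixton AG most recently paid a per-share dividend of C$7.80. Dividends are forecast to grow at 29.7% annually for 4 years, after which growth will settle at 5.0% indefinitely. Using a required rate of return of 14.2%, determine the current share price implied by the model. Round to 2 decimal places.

Two-stage DDM. Project D₁…D_4 at 0.297, terminal growth 0.05, discount at r = 0.142.
D_1 = 10.1166
D_2 = 13.1212
D_3 = 17.0182
D_4 = 22.0727
Terminal value at t=4: TV = D_5/(r−g) = 23.1763/(0.142−0.05) = 251.9161
P₀ = 10.1166/(1+0.142)^1 + 13.1212/(1+0.142)^2 + 17.0182/(1+0.142)^3 + 22.0727/(1+0.142)^4 + 251.9161/(1+0.142)^4 = 191.4362

C$191.44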